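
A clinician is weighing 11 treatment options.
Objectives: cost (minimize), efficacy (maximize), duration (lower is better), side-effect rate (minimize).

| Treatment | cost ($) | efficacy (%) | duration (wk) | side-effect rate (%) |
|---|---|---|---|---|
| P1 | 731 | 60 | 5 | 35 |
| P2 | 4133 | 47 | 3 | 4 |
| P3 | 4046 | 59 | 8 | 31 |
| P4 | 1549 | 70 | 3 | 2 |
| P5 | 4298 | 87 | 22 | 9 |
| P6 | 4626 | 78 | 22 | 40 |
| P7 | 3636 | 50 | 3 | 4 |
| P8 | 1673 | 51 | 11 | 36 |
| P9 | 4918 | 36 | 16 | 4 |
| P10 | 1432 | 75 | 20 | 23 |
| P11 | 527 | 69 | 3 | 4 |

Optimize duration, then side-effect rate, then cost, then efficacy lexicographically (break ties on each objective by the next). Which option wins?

First minimize duration: best is 3, kept {P2, P4, P7, P11}.
Then minimize side-effect rate: best is 2, kept {P4}.

P4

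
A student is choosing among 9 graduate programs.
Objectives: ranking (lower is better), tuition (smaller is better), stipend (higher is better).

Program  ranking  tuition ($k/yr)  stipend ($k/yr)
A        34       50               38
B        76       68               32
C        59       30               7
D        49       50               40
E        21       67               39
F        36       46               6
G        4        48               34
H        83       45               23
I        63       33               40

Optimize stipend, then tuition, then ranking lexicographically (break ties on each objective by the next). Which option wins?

First maximize stipend: best is 40, kept {D, I}.
Then minimize tuition: best is 33, kept {I}.

I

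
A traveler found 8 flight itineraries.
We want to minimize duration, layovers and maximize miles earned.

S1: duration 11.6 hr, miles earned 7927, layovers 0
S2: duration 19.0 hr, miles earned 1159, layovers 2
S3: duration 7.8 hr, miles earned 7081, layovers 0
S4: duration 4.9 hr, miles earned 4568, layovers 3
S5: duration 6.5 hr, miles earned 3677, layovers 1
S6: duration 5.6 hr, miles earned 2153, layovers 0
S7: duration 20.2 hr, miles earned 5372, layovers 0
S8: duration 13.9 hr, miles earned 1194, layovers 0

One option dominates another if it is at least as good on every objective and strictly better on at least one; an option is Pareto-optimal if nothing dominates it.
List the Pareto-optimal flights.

S1: not dominated (best miles earned).
S2: dominated by S1 (duration 11.6≤19.0, miles earned 7927≥1159, layovers 0≤2).
S3: not dominated.
S4: not dominated (best duration).
S5: not dominated.
S6: not dominated.
S7: dominated by S1 (duration 11.6≤20.2, miles earned 7927≥5372, layovers 0≤0).
S8: dominated by S1 (duration 11.6≤13.9, miles earned 7927≥1194, layovers 0≤0).

S1, S3, S4, S5, S6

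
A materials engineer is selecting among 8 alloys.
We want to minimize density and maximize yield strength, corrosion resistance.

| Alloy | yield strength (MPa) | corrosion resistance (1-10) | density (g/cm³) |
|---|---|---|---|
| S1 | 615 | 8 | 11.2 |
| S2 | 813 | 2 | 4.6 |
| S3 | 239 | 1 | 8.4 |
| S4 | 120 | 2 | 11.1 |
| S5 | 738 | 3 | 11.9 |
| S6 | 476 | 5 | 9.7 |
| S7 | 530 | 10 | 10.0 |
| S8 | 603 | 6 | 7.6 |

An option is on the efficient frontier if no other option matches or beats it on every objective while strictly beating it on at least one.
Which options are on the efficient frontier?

S1: not dominated.
S2: not dominated (best yield strength).
S3: dominated by S2 (yield strength 813≥239, corrosion resistance 2≥1, density 4.6≤8.4).
S4: dominated by S2 (yield strength 813≥120, corrosion resistance 2≥2, density 4.6≤11.1).
S5: not dominated.
S6: dominated by S8 (yield strength 603≥476, corrosion resistance 6≥5, density 7.6≤9.7).
S7: not dominated (best corrosion resistance).
S8: not dominated.

S1, S2, S5, S7, S8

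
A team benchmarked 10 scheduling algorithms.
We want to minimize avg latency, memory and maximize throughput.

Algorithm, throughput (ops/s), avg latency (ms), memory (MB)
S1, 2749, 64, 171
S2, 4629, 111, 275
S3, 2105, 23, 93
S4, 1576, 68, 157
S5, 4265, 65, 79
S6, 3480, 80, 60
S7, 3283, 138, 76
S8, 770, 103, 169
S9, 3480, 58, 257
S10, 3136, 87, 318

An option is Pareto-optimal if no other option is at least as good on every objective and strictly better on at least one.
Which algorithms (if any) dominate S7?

S6

S6: throughput 3480≥3283, avg latency 80≤138, memory 60≤76 — dominates S7.
Others (S1, S2, S3, S4, S5, S8, S9, S10) are each worse than S7 on at least one objective.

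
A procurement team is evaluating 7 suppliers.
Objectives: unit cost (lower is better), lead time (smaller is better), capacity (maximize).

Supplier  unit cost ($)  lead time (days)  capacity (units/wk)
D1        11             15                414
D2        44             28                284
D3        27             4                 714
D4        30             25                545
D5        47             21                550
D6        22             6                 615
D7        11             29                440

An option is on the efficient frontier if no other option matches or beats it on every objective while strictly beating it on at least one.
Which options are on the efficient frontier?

D1, D3, D6, D7

D1: not dominated.
D2: dominated by D1 (unit cost 11≤44, lead time 15≤28, capacity 414≥284).
D3: not dominated (best lead time).
D4: dominated by D3 (unit cost 27≤30, lead time 4≤25, capacity 714≥545).
D5: dominated by D3 (unit cost 27≤47, lead time 4≤21, capacity 714≥550).
D6: not dominated.
D7: not dominated.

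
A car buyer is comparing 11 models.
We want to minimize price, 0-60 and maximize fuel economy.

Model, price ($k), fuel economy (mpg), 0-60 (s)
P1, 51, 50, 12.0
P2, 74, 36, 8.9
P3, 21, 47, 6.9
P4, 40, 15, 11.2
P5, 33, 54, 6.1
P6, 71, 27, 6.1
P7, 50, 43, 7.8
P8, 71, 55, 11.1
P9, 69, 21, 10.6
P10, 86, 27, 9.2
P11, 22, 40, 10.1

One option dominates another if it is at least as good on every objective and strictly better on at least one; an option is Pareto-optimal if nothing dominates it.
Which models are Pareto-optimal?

P3, P5, P8

P1: dominated by P5 (price 33≤51, fuel economy 54≥50, 0-60 6.1≤12.0).
P2: dominated by P3 (price 21≤74, fuel economy 47≥36, 0-60 6.9≤8.9).
P3: not dominated (best price).
P4: dominated by P3 (price 21≤40, fuel economy 47≥15, 0-60 6.9≤11.2).
P5: not dominated.
P6: dominated by P5 (price 33≤71, fuel economy 54≥27, 0-60 6.1≤6.1).
P7: dominated by P3 (price 21≤50, fuel economy 47≥43, 0-60 6.9≤7.8).
P8: not dominated (best fuel economy).
P9: dominated by P3 (price 21≤69, fuel economy 47≥21, 0-60 6.9≤10.6).
P10: dominated by P2 (price 74≤86, fuel economy 36≥27, 0-60 8.9≤9.2).
P11: dominated by P3 (price 21≤22, fuel economy 47≥40, 0-60 6.9≤10.1).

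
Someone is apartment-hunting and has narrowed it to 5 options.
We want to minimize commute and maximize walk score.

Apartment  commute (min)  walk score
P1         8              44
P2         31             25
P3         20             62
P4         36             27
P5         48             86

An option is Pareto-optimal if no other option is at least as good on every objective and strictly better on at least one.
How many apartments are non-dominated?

P1: not dominated (best commute).
P2: dominated by P1 (commute 8≤31, walk score 44≥25).
P3: not dominated.
P4: dominated by P1 (commute 8≤36, walk score 44≥27).
P5: not dominated (best walk score).
Pareto-optimal: P1, P3, P5 → 3.

3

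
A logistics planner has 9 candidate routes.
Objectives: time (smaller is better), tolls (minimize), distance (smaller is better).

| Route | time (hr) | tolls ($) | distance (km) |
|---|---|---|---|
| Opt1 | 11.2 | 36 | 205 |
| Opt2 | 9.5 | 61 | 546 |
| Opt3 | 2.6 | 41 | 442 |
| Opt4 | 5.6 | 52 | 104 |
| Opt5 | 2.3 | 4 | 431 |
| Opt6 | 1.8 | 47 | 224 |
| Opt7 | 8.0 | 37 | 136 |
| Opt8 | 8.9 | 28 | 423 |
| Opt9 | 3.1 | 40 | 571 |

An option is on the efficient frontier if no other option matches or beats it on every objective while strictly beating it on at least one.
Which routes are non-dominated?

Opt1: not dominated.
Opt2: dominated by Opt3 (time 2.6≤9.5, tolls 41≤61, distance 442≤546).
Opt3: dominated by Opt5 (time 2.3≤2.6, tolls 4≤41, distance 431≤442).
Opt4: not dominated (best distance).
Opt5: not dominated (best tolls).
Opt6: not dominated (best time).
Opt7: not dominated.
Opt8: not dominated.
Opt9: dominated by Opt5 (time 2.3≤3.1, tolls 4≤40, distance 431≤571).

Opt1, Opt4, Opt5, Opt6, Opt7, Opt8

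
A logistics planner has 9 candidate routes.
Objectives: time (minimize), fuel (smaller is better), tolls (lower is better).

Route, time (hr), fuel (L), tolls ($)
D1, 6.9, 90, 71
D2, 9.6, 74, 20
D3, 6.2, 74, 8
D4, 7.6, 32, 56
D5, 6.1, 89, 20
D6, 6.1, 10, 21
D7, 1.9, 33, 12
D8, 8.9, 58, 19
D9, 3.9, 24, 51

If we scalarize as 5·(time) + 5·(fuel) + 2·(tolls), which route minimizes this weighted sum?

D1: 5·6.9 + 5·90 + 2·71 = 626.5
D2: 5·9.6 + 5·74 + 2·20 = 458.0
D3: 5·6.2 + 5·74 + 2·8 = 417.0
D4: 5·7.6 + 5·32 + 2·56 = 310.0
D5: 5·6.1 + 5·89 + 2·20 = 515.5
D6: 5·6.1 + 5·10 + 2·21 = 122.5
D7: 5·1.9 + 5·33 + 2·12 = 198.5
D8: 5·8.9 + 5·58 + 2·19 = 372.5
D9: 5·3.9 + 5·24 + 2·51 = 241.5
Lowest: D6 at 122.5.

D6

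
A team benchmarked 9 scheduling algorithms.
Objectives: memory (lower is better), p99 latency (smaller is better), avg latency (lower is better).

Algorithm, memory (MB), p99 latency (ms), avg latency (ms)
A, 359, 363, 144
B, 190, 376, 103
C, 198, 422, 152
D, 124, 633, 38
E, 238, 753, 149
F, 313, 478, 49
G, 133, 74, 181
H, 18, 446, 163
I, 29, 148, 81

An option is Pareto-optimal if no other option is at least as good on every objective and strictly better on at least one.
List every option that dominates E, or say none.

B, D, I

B: memory 190≤238, p99 latency 376≤753, avg latency 103≤149 — dominates E.
D: memory 124≤238, p99 latency 633≤753, avg latency 38≤149 — dominates E.
I: memory 29≤238, p99 latency 148≤753, avg latency 81≤149 — dominates E.
Others (A, C, F, G, H) are each worse than E on at least one objective.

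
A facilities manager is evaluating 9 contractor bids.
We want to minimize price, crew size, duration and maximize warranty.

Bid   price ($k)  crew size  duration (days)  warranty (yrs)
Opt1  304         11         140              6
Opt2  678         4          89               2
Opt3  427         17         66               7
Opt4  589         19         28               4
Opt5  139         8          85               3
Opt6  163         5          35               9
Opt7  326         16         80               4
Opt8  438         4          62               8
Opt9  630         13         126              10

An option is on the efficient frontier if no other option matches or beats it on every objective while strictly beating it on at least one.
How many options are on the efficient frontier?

5

Opt1: dominated by Opt6 (price 163≤304, crew size 5≤11, duration 35≤140, warranty 9≥6).
Opt2: dominated by Opt8 (price 438≤678, crew size 4≤4, duration 62≤89, warranty 8≥2).
Opt3: dominated by Opt6 (price 163≤427, crew size 5≤17, duration 35≤66, warranty 9≥7).
Opt4: not dominated (best duration).
Opt5: not dominated (best price).
Opt6: not dominated.
Opt7: dominated by Opt6 (price 163≤326, crew size 5≤16, duration 35≤80, warranty 9≥4).
Opt8: not dominated.
Opt9: not dominated (best warranty).
Pareto-optimal: Opt4, Opt5, Opt6, Opt8, Opt9 → 5.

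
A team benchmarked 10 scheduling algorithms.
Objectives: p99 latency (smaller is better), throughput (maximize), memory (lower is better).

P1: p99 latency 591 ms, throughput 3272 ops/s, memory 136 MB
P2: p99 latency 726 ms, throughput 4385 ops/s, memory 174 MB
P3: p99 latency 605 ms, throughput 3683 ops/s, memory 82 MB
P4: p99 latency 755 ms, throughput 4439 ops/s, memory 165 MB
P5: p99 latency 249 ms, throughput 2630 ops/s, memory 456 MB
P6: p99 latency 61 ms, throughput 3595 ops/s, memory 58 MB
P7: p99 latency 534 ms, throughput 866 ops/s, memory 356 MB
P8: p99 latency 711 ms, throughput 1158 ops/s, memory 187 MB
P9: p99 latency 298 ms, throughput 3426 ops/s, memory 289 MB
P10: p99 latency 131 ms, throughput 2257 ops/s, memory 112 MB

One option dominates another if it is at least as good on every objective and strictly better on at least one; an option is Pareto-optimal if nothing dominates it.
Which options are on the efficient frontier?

P2, P3, P4, P6

P1: dominated by P6 (p99 latency 61≤591, throughput 3595≥3272, memory 58≤136).
P2: not dominated.
P3: not dominated.
P4: not dominated (best throughput).
P5: dominated by P6 (p99 latency 61≤249, throughput 3595≥2630, memory 58≤456).
P6: not dominated (best p99 latency).
P7: dominated by P6 (p99 latency 61≤534, throughput 3595≥866, memory 58≤356).
P8: dominated by P1 (p99 latency 591≤711, throughput 3272≥1158, memory 136≤187).
P9: dominated by P6 (p99 latency 61≤298, throughput 3595≥3426, memory 58≤289).
P10: dominated by P6 (p99 latency 61≤131, throughput 3595≥2257, memory 58≤112).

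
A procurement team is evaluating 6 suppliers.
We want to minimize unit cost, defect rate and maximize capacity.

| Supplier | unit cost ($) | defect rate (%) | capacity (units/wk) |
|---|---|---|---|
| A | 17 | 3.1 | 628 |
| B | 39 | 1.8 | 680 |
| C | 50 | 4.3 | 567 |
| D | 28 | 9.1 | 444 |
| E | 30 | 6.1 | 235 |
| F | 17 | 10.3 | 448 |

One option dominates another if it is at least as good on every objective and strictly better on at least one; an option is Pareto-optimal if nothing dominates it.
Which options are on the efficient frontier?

A: not dominated.
B: not dominated (best defect rate).
C: dominated by A (unit cost 17≤50, defect rate 3.1≤4.3, capacity 628≥567).
D: dominated by A (unit cost 17≤28, defect rate 3.1≤9.1, capacity 628≥444).
E: dominated by A (unit cost 17≤30, defect rate 3.1≤6.1, capacity 628≥235).
F: dominated by A (unit cost 17≤17, defect rate 3.1≤10.3, capacity 628≥448).

A, B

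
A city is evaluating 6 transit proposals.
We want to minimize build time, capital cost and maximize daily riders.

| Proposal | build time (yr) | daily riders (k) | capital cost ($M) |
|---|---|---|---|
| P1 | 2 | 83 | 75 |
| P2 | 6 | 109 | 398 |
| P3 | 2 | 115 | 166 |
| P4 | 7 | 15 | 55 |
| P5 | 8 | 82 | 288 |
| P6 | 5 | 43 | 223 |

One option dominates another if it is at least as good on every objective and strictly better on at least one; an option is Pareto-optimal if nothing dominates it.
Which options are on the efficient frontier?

P1, P3, P4

P1: not dominated.
P2: dominated by P3 (build time 2≤6, daily riders 115≥109, capital cost 166≤398).
P3: not dominated (best daily riders).
P4: not dominated (best capital cost).
P5: dominated by P1 (build time 2≤8, daily riders 83≥82, capital cost 75≤288).
P6: dominated by P1 (build time 2≤5, daily riders 83≥43, capital cost 75≤223).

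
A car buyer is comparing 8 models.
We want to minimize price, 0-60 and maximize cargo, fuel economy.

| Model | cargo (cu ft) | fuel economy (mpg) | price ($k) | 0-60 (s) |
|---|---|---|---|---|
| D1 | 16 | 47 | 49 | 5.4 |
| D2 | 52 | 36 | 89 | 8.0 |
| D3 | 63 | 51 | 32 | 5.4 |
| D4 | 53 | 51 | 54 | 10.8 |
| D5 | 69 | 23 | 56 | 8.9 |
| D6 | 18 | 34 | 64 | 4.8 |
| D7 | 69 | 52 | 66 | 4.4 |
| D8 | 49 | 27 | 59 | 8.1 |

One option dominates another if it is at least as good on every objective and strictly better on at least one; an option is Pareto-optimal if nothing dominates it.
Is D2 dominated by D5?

No

D5 vs D2: D5 is worse on fuel economy (23 vs 36), so it does not dominate D2.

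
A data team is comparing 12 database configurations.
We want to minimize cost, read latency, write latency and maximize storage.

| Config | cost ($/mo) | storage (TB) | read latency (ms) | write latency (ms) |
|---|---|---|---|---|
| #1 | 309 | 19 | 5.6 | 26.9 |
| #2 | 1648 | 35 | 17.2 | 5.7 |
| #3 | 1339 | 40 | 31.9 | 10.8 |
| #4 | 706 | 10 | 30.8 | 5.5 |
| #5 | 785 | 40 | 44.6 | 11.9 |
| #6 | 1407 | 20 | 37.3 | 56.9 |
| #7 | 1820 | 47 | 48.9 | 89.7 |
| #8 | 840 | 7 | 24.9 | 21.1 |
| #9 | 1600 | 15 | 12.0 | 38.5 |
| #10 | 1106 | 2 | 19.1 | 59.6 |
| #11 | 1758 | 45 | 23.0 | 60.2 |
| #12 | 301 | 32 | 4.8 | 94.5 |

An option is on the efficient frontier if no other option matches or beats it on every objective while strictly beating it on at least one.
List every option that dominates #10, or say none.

#1

#1: cost 309≤1106, storage 19≥2, read latency 5.6≤19.1, write latency 26.9≤59.6 — dominates #10.
Others (#2, #3, #4, #5, #6, #7, #8, #9, #11, #12) are each worse than #10 on at least one objective.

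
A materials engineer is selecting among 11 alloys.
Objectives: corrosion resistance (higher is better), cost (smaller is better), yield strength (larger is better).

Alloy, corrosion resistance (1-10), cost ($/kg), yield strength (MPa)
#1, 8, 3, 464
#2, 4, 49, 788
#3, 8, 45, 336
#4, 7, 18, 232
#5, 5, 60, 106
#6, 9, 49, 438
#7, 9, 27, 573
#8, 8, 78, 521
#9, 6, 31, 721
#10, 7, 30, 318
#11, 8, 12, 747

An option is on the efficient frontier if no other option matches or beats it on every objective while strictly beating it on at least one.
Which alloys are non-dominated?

#1: not dominated (best cost).
#2: not dominated (best yield strength).
#3: dominated by #1 (corrosion resistance 8≥8, cost 3≤45, yield strength 464≥336).
#4: dominated by #1 (corrosion resistance 8≥7, cost 3≤18, yield strength 464≥232).
#5: dominated by #1 (corrosion resistance 8≥5, cost 3≤60, yield strength 464≥106).
#6: dominated by #7 (corrosion resistance 9≥9, cost 27≤49, yield strength 573≥438).
#7: not dominated.
#8: dominated by #7 (corrosion resistance 9≥8, cost 27≤78, yield strength 573≥521).
#9: dominated by #11 (corrosion resistance 8≥6, cost 12≤31, yield strength 747≥721).
#10: dominated by #1 (corrosion resistance 8≥7, cost 3≤30, yield strength 464≥318).
#11: not dominated.

#1, #2, #7, #11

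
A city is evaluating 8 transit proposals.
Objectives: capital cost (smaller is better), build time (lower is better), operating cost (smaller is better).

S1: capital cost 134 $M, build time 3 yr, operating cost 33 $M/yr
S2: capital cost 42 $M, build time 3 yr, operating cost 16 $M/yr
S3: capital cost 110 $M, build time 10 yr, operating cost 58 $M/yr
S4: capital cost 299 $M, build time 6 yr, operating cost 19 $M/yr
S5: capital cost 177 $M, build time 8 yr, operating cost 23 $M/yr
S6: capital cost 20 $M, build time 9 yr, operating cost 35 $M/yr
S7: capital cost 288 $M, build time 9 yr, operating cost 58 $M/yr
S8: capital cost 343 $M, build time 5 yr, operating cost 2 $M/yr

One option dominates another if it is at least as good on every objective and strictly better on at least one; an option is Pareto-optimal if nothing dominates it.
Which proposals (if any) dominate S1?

S2

S2: capital cost 42≤134, build time 3≤3, operating cost 16≤33 — dominates S1.
Others (S3, S4, S5, S6, S7, S8) are each worse than S1 on at least one objective.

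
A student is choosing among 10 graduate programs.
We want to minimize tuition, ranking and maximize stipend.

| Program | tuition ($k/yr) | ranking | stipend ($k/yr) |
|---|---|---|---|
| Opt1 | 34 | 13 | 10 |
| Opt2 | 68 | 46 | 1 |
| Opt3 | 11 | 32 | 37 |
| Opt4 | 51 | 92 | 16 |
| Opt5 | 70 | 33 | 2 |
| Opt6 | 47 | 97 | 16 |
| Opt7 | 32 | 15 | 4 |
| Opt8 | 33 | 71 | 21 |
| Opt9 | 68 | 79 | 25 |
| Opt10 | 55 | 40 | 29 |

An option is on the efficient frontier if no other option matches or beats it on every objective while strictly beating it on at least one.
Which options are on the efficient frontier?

Opt1, Opt3, Opt7

Opt1: not dominated (best ranking).
Opt2: dominated by Opt1 (tuition 34≤68, ranking 13≤46, stipend 10≥1).
Opt3: not dominated (best tuition).
Opt4: dominated by Opt3 (tuition 11≤51, ranking 32≤92, stipend 37≥16).
Opt5: dominated by Opt1 (tuition 34≤70, ranking 13≤33, stipend 10≥2).
Opt6: dominated by Opt3 (tuition 11≤47, ranking 32≤97, stipend 37≥16).
Opt7: not dominated.
Opt8: dominated by Opt3 (tuition 11≤33, ranking 32≤71, stipend 37≥21).
Opt9: dominated by Opt3 (tuition 11≤68, ranking 32≤79, stipend 37≥25).
Opt10: dominated by Opt3 (tuition 11≤55, ranking 32≤40, stipend 37≥29).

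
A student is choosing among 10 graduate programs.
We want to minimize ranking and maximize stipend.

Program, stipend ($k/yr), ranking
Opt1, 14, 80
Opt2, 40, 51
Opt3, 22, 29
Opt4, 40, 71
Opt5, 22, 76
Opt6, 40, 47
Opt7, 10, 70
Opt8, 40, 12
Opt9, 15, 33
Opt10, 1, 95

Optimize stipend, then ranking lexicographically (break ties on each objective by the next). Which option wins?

Opt8

First maximize stipend: best is 40, kept {Opt2, Opt4, Opt6, Opt8}.
Then minimize ranking: best is 12, kept {Opt8}.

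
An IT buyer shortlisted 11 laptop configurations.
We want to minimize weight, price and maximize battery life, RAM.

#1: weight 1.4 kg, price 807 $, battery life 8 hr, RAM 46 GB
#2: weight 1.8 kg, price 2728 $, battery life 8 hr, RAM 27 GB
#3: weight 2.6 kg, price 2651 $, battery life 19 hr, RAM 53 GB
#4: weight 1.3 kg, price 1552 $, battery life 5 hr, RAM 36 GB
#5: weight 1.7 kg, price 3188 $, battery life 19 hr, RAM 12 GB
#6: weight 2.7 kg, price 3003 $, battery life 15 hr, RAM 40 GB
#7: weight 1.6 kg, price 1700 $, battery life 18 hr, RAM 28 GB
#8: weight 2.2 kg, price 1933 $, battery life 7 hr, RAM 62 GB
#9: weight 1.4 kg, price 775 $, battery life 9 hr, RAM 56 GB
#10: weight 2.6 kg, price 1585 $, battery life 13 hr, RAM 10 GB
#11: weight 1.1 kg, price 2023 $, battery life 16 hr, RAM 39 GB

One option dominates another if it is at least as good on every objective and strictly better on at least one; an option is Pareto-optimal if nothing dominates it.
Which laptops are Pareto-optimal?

#1: dominated by #9 (weight 1.4≤1.4, price 775≤807, battery life 9≥8, RAM 56≥46).
#2: dominated by #1 (weight 1.4≤1.8, price 807≤2728, battery life 8≥8, RAM 46≥27).
#3: not dominated.
#4: not dominated.
#5: not dominated.
#6: dominated by #3 (weight 2.6≤2.7, price 2651≤3003, battery life 19≥15, RAM 53≥40).
#7: not dominated.
#8: not dominated (best RAM).
#9: not dominated (best price).
#10: not dominated.
#11: not dominated (best weight).

#3, #4, #5, #7, #8, #9, #10, #11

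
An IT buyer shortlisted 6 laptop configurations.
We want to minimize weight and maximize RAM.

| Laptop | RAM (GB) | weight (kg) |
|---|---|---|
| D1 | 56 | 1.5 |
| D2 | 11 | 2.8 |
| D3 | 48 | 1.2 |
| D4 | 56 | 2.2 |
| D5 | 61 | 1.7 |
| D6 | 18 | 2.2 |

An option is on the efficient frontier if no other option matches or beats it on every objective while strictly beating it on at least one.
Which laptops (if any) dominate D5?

D1: worse on RAM (56 vs 61).
D2: worse on RAM (11 vs 61).
D3: worse on RAM (48 vs 61).
D4: worse on RAM (56 vs 61).
D6: worse on RAM (18 vs 61).
No option dominates D5.

none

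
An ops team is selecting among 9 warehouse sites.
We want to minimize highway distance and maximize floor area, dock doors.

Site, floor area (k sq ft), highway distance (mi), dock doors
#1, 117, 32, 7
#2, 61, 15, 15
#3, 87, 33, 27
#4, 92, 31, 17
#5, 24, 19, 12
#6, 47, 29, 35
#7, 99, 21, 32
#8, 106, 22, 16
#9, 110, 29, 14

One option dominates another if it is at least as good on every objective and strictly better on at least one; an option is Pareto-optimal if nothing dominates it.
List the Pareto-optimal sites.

#1: not dominated (best floor area).
#2: not dominated (best highway distance).
#3: dominated by #7 (floor area 99≥87, highway distance 21≤33, dock doors 32≥27).
#4: dominated by #7 (floor area 99≥92, highway distance 21≤31, dock doors 32≥17).
#5: dominated by #2 (floor area 61≥24, highway distance 15≤19, dock doors 15≥12).
#6: not dominated (best dock doors).
#7: not dominated.
#8: not dominated.
#9: not dominated.

#1, #2, #6, #7, #8, #9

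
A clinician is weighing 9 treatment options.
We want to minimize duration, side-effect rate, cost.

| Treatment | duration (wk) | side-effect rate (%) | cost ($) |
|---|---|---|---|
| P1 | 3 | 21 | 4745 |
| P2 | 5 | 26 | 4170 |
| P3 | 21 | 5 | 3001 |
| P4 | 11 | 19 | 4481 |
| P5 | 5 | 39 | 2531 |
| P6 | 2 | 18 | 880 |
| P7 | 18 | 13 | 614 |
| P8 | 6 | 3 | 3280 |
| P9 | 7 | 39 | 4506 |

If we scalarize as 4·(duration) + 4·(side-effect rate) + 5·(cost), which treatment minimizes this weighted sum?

P7

P1: 4·3 + 4·21 + 5·4745 = 23821
P2: 4·5 + 4·26 + 5·4170 = 20974
P3: 4·21 + 4·5 + 5·3001 = 15109
P4: 4·11 + 4·19 + 5·4481 = 22525
P5: 4·5 + 4·39 + 5·2531 = 12831
P6: 4·2 + 4·18 + 5·880 = 4480
P7: 4·18 + 4·13 + 5·614 = 3194
P8: 4·6 + 4·3 + 5·3280 = 16436
P9: 4·7 + 4·39 + 5·4506 = 22714
Lowest: P7 at 3194.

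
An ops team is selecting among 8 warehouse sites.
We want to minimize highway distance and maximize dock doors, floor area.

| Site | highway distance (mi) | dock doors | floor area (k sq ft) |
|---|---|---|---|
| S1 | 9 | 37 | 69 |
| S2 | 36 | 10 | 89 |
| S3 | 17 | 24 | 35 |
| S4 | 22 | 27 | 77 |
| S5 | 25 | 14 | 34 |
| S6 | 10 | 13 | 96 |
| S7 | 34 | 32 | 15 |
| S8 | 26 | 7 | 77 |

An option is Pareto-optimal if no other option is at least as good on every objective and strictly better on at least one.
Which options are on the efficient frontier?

S1, S4, S6

S1: not dominated (best highway distance).
S2: dominated by S6 (highway distance 10≤36, dock doors 13≥10, floor area 96≥89).
S3: dominated by S1 (highway distance 9≤17, dock doors 37≥24, floor area 69≥35).
S4: not dominated.
S5: dominated by S1 (highway distance 9≤25, dock doors 37≥14, floor area 69≥34).
S6: not dominated (best floor area).
S7: dominated by S1 (highway distance 9≤34, dock doors 37≥32, floor area 69≥15).
S8: dominated by S4 (highway distance 22≤26, dock doors 27≥7, floor area 77≥77).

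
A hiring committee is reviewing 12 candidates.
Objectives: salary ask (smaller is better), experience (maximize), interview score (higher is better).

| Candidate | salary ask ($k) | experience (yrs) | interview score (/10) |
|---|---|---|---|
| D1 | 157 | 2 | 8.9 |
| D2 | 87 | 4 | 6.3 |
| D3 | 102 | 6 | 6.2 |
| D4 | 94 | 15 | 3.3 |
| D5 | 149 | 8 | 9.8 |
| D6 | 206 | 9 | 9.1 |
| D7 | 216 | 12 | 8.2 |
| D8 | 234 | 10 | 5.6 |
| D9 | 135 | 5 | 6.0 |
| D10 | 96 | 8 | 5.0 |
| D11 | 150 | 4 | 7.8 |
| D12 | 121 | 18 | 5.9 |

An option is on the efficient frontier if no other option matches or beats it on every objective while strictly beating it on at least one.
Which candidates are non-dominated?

D2, D3, D4, D5, D6, D7, D10, D12

D1: dominated by D5 (salary ask 149≤157, experience 8≥2, interview score 9.8≥8.9).
D2: not dominated (best salary ask).
D3: not dominated.
D4: not dominated.
D5: not dominated (best interview score).
D6: not dominated.
D7: not dominated.
D8: dominated by D7 (salary ask 216≤234, experience 12≥10, interview score 8.2≥5.6).
D9: dominated by D3 (salary ask 102≤135, experience 6≥5, interview score 6.2≥6.0).
D10: not dominated.
D11: dominated by D5 (salary ask 149≤150, experience 8≥4, interview score 9.8≥7.8).
D12: not dominated (best experience).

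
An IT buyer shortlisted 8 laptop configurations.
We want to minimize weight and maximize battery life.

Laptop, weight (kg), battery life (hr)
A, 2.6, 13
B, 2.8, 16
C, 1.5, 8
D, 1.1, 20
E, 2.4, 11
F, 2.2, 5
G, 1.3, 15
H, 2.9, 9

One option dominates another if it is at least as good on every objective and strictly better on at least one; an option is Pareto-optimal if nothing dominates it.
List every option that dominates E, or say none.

D: weight 1.1≤2.4, battery life 20≥11 — dominates E.
G: weight 1.3≤2.4, battery life 15≥11 — dominates E.
Others (A, B, C, F, H) are each worse than E on at least one objective.

D, G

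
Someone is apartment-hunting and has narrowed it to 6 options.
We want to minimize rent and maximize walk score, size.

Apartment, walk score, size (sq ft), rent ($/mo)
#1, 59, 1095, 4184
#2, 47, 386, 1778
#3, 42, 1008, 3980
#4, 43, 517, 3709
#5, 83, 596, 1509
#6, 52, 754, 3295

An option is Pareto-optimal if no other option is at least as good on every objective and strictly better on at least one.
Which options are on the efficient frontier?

#1, #3, #5, #6

#1: not dominated (best size).
#2: dominated by #5 (walk score 83≥47, size 596≥386, rent 1509≤1778).
#3: not dominated.
#4: dominated by #5 (walk score 83≥43, size 596≥517, rent 1509≤3709).
#5: not dominated (best walk score).
#6: not dominated.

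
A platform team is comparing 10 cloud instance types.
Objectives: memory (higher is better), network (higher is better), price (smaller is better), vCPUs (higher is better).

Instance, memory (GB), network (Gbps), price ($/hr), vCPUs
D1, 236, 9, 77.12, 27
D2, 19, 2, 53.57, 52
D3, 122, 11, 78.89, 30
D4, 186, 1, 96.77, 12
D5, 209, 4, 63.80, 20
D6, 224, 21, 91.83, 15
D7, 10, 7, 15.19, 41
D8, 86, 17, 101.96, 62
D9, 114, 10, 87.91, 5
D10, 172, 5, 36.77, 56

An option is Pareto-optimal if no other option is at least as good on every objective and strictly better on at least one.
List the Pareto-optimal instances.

D1, D3, D5, D6, D7, D8, D10

D1: not dominated (best memory).
D2: dominated by D10 (memory 172≥19, network 5≥2, price 36.77≤53.57, vCPUs 56≥52).
D3: not dominated.
D4: dominated by D1 (memory 236≥186, network 9≥1, price 77.12≤96.77, vCPUs 27≥12).
D5: not dominated.
D6: not dominated (best network).
D7: not dominated (best price).
D8: not dominated (best vCPUs).
D9: dominated by D3 (memory 122≥114, network 11≥10, price 78.89≤87.91, vCPUs 30≥5).
D10: not dominated.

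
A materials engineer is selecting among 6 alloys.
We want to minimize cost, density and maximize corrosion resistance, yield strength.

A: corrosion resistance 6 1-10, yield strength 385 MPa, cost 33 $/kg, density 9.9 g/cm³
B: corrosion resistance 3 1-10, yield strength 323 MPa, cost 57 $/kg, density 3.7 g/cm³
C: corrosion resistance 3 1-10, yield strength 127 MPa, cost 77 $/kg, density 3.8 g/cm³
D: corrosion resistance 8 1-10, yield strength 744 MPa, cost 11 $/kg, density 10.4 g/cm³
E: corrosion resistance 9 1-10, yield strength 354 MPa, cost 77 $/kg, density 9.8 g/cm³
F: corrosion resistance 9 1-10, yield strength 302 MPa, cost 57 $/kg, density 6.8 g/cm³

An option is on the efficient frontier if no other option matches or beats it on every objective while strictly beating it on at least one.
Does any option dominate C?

Yes

B vs C: corrosion resistance 3≥3, yield strength 323≥127, cost 57≤77, density 3.7≤3.8 — B is at least as good on every objective and strictly better on at least one, so B dominates C.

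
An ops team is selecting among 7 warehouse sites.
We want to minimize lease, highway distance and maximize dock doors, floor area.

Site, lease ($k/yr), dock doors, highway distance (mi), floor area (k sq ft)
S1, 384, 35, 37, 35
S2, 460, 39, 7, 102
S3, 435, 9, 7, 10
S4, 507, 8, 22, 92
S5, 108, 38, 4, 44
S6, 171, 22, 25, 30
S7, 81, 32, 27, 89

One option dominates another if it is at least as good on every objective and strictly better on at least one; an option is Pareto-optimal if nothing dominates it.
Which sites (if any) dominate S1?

S5

S5: lease 108≤384, dock doors 38≥35, highway distance 4≤37, floor area 44≥35 — dominates S1.
Others (S2, S3, S4, S6, S7) are each worse than S1 on at least one objective.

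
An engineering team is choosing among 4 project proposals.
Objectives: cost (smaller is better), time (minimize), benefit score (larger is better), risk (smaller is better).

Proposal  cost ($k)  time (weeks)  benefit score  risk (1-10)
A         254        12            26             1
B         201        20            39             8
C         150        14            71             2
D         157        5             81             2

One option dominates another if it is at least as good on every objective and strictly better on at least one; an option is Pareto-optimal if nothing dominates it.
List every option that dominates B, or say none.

C: cost 150≤201, time 14≤20, benefit score 71≥39, risk 2≤8 — dominates B.
D: cost 157≤201, time 5≤20, benefit score 81≥39, risk 2≤8 — dominates B.
Others (A) are each worse than B on at least one objective.

C, D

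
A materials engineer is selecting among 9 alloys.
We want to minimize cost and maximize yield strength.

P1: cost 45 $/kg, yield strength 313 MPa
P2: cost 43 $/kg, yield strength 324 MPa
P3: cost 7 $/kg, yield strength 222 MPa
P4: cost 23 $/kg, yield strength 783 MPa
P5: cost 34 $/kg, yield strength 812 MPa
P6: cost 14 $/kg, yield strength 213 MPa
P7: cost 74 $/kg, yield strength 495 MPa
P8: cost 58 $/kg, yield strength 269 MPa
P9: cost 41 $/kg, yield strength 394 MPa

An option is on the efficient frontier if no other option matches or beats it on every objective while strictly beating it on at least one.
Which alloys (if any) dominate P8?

P1, P2, P4, P5, P9

P1: cost 45≤58, yield strength 313≥269 — dominates P8.
P2: cost 43≤58, yield strength 324≥269 — dominates P8.
P4: cost 23≤58, yield strength 783≥269 — dominates P8.
P5: cost 34≤58, yield strength 812≥269 — dominates P8.
P9: cost 41≤58, yield strength 394≥269 — dominates P8.
Others (P3, P6, P7) are each worse than P8 on at least one objective.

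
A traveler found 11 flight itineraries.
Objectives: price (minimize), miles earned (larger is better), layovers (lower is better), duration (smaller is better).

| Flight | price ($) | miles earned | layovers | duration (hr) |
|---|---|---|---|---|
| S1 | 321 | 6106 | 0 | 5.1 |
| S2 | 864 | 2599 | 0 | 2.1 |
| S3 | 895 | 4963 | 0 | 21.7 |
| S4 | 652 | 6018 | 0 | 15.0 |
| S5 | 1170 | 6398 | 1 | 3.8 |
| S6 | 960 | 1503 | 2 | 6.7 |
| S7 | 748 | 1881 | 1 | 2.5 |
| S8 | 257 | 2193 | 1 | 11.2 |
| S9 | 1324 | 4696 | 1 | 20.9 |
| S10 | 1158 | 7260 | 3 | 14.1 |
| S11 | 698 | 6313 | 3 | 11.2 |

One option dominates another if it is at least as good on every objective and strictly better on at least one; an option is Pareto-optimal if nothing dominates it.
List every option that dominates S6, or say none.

S1: price 321≤960, miles earned 6106≥1503, layovers 0≤2, duration 5.1≤6.7 — dominates S6.
S2: price 864≤960, miles earned 2599≥1503, layovers 0≤2, duration 2.1≤6.7 — dominates S6.
S7: price 748≤960, miles earned 1881≥1503, layovers 1≤2, duration 2.5≤6.7 — dominates S6.
Others (S3, S4, S5, S8, S9, S10, S11) are each worse than S6 on at least one objective.

S1, S2, S7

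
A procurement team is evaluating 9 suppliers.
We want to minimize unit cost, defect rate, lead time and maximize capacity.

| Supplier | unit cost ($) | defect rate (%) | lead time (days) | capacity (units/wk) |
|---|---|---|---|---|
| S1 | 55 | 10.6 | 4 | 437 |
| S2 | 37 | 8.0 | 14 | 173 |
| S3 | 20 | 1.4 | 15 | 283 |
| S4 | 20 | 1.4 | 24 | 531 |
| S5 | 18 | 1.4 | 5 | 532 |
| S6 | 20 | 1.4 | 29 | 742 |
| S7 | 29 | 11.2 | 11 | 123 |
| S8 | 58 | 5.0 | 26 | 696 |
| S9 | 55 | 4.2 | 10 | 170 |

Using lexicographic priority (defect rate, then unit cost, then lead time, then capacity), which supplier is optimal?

First minimize defect rate: best is 1.4, kept {S3, S4, S5, S6}.
Then minimize unit cost: best is 18, kept {S5}.

S5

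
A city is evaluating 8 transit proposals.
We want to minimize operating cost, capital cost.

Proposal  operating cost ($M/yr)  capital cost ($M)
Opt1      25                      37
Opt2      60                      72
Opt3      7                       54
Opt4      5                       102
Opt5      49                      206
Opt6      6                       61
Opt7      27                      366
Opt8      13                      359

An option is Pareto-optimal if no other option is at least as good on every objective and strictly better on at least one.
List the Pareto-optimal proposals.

Opt1, Opt3, Opt4, Opt6

Opt1: not dominated (best capital cost).
Opt2: dominated by Opt1 (operating cost 25≤60, capital cost 37≤72).
Opt3: not dominated.
Opt4: not dominated (best operating cost).
Opt5: dominated by Opt1 (operating cost 25≤49, capital cost 37≤206).
Opt6: not dominated.
Opt7: dominated by Opt1 (operating cost 25≤27, capital cost 37≤366).
Opt8: dominated by Opt3 (operating cost 7≤13, capital cost 54≤359).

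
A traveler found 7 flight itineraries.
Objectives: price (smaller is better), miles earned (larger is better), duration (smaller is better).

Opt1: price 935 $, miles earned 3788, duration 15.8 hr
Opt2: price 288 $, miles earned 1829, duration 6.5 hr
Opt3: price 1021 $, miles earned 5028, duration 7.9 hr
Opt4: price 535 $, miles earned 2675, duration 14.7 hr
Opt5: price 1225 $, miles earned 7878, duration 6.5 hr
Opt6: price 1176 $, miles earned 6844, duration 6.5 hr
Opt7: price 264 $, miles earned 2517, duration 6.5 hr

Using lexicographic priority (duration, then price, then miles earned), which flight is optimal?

Opt7

First minimize duration: best is 6.5, kept {Opt2, Opt5, Opt6, Opt7}.
Then minimize price: best is 264, kept {Opt7}.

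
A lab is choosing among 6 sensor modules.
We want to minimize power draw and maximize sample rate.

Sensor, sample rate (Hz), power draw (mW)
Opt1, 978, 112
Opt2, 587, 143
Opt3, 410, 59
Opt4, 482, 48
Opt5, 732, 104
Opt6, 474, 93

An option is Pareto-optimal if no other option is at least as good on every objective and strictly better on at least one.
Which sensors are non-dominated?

Opt1, Opt4, Opt5

Opt1: not dominated (best sample rate).
Opt2: dominated by Opt1 (sample rate 978≥587, power draw 112≤143).
Opt3: dominated by Opt4 (sample rate 482≥410, power draw 48≤59).
Opt4: not dominated (best power draw).
Opt5: not dominated.
Opt6: dominated by Opt4 (sample rate 482≥474, power draw 48≤93).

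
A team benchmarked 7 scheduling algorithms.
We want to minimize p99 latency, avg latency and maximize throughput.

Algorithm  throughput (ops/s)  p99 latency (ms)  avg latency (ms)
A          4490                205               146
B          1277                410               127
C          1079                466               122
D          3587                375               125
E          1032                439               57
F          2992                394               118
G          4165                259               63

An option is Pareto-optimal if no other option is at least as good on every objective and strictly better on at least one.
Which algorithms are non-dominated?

A, E, G

A: not dominated (best throughput).
B: dominated by D (throughput 3587≥1277, p99 latency 375≤410, avg latency 125≤127).
C: dominated by F (throughput 2992≥1079, p99 latency 394≤466, avg latency 118≤122).
D: dominated by G (throughput 4165≥3587, p99 latency 259≤375, avg latency 63≤125).
E: not dominated (best avg latency).
F: dominated by G (throughput 4165≥2992, p99 latency 259≤394, avg latency 63≤118).
G: not dominated.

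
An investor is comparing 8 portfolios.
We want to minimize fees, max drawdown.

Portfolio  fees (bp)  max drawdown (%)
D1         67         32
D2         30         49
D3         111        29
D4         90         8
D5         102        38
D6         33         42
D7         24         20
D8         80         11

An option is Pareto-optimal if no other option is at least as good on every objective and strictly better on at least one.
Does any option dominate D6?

D7 vs D6: fees 24≤33, max drawdown 20≤42 — D7 is at least as good on every objective and strictly better on at least one, so D7 dominates D6.

Yes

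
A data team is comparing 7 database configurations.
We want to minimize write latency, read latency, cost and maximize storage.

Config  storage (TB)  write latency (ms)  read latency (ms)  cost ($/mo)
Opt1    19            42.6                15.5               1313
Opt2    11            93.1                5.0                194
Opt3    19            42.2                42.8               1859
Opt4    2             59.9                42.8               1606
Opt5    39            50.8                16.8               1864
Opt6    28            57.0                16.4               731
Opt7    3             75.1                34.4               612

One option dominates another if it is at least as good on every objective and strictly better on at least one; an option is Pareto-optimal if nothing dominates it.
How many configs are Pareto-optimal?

6

Opt1: not dominated.
Opt2: not dominated (best read latency).
Opt3: not dominated (best write latency).
Opt4: dominated by Opt1 (storage 19≥2, write latency 42.6≤59.9, read latency 15.5≤42.8, cost 1313≤1606).
Opt5: not dominated (best storage).
Opt6: not dominated.
Opt7: not dominated.
Pareto-optimal: Opt1, Opt2, Opt3, Opt5, Opt6, Opt7 → 6.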